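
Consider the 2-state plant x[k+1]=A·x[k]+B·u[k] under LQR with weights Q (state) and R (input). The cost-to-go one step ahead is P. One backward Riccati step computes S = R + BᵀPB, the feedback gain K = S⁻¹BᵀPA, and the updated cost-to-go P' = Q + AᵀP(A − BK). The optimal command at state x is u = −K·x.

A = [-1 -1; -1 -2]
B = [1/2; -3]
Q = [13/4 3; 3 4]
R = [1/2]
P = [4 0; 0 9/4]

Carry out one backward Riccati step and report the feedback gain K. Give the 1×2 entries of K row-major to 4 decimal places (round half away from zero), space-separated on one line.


BᵀP = [2.0000 -6.7500]
S = R + BᵀPB = [1/2] + [21.2500] = [21.7500]
BᵀPA = [4.7500 11.5000]
K = S⁻¹·BᵀPA = [0.2184 0.5287]
A−BK = [-1.1092 -1.2644; -0.3448 -0.4138]
AᵀP(A−BK) = [5.2126 5.9885; 5.9885 6.9195]
P' = Q + AᵀP(A−BK) = [8.4626 8.9885; 8.9885 10.9195]
tr(P') = 19.3822

0.2184 0.5287


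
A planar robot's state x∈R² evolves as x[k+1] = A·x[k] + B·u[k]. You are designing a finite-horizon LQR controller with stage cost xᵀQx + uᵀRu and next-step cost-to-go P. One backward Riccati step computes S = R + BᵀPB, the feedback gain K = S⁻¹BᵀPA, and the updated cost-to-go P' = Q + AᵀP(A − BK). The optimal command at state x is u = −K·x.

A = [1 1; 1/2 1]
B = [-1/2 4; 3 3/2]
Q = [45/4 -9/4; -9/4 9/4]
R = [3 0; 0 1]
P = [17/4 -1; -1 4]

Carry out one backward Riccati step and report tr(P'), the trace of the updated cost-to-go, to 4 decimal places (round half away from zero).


13.7496

BᵀP = [-5.1250 12.5000; 15.5000 2.0000]
S = R + BᵀPB = [3 0; 0 1] + [40.0625 -1.7500; -1.7500 65.0000] = [43.0625 -1.7500; -1.7500 66.0000]
BᵀPA = [1.1250 7.3750; 16.5000 17.5000]
K = S⁻¹·BᵀPA = [0.0363 0.1822; 0.2510 0.2700]
A−BK = [0.0143 0.0112; 0.0146 0.0483]
AᵀP(A−BK) = [0.0682 0.0903; 0.0903 0.1813]
P' = Q + AᵀP(A−BK) = [11.3182 -2.1597; -2.1597 2.4313]
tr(P') = 13.7496


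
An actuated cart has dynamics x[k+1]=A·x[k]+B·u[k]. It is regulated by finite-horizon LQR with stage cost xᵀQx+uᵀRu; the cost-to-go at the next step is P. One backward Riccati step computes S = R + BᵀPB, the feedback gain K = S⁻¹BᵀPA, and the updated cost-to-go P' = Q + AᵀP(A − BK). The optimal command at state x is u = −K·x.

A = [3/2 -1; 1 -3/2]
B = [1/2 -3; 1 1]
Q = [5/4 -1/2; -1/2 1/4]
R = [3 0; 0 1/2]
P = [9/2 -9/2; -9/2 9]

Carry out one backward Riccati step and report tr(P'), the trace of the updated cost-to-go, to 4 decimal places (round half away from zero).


BᵀP = [-2.2500 6.7500; -18.0000 22.5000]
S = R + BᵀPB = [3 0; 0 1/2] + [5.6250 13.5000; 13.5000 76.5000] = [8.6250 13.5000; 13.5000 77.0000]
BᵀPA = [3.3750 -7.8750; -4.5000 -15.7500]
K = S⁻¹·BᵀPA = [0.6654 -0.8171; -0.1751 -0.0613]
A−BK = [0.6420 -0.7753; 0.5097 -0.6216]
AᵀP(A−BK) = [2.5914 -3.1430; -3.1430 3.8500]
P' = Q + AᵀP(A−BK) = [3.8414 -3.6430; -3.6430 4.1000]
tr(P') = 7.9414

7.9414


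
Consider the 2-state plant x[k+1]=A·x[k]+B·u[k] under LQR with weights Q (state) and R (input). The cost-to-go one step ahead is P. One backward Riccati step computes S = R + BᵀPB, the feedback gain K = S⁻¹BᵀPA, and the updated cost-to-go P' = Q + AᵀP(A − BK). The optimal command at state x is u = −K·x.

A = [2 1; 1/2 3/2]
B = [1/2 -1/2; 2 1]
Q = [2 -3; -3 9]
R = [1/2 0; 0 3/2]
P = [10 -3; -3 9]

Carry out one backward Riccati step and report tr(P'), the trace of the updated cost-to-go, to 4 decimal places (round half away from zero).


BᵀP = [-1.0000 16.5000; -8.0000 10.5000]
S = R + BᵀPB = [1/2 0; 0 3/2] + [32.5000 17.0000; 17.0000 14.5000] = [33.0000 17.0000; 17.0000 16.0000]
BᵀPA = [6.2500 23.7500; -10.7500 7.7500]
K = S⁻¹·BᵀPA = [1.1831 1.0387; -1.9289 -0.6192]
A−BK = [0.4440 0.1710; 0.0628 0.0418]
AᵀP(A−BK) = [8.1206 3.1012; 3.1012 1.3800]
P' = Q + AᵀP(A−BK) = [10.1206 0.1012; 0.1012 10.3800]
tr(P') = 20.5005

20.5005


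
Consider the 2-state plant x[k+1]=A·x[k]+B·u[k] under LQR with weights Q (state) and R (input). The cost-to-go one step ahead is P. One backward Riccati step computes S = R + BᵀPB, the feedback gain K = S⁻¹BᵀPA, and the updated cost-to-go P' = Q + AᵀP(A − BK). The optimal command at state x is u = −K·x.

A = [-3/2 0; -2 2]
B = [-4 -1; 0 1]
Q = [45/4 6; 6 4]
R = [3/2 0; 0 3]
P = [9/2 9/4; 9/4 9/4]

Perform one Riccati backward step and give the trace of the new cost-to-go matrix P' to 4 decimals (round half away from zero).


22.6455

BᵀP = [-18.0000 -9.0000; -2.2500 0.0000]
S = R + BᵀPB = [3/2 0; 0 3] + [72.0000 9.0000; 9.0000 2.2500] = [73.5000 9.0000; 9.0000 5.2500]
BᵀPA = [45.0000 -18.0000; 3.3750 0.0000]
K = S⁻¹·BᵀPA = [0.6753 -0.3100; -0.5148 0.5314]
A−BK = [0.6863 -0.7085; -1.4852 1.4686]
AᵀP(A−BK) = [3.9749 -3.5950; -3.5950 3.4207]
P' = Q + AᵀP(A−BK) = [15.2249 2.4050; 2.4050 7.4207]
tr(P') = 22.6455


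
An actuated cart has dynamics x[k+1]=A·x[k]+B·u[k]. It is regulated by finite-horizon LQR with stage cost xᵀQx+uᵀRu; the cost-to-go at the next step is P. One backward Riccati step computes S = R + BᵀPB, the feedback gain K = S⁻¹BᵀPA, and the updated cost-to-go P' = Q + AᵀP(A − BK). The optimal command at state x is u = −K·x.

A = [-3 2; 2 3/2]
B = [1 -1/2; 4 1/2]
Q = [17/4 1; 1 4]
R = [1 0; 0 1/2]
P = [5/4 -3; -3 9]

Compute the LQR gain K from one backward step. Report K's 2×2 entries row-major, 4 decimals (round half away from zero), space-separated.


0.5844 0.3009 1.2256 -0.4014

BᵀP = [-10.7500 33.0000; -2.1250 6.0000]
S = R + BᵀPB = [1 0; 0 1/2] + [121.2500 21.8750; 21.8750 4.0625] = [122.2500 21.8750; 21.8750 4.5625]
BᵀPA = [98.2500 28.0000; 18.3750 4.7500]
K = S⁻¹·BᵀPA = [0.5844 0.3009; 1.2256 -0.4014]
A−BK = [-2.9716 1.4984; -0.9503 0.4972]
AᵀP(A−BK) = [3.3147 -1.1841; -1.1841 0.7325]
P' = Q + AᵀP(A−BK) = [7.5647 -0.1841; -0.1841 4.7325]
tr(P') = 12.2971


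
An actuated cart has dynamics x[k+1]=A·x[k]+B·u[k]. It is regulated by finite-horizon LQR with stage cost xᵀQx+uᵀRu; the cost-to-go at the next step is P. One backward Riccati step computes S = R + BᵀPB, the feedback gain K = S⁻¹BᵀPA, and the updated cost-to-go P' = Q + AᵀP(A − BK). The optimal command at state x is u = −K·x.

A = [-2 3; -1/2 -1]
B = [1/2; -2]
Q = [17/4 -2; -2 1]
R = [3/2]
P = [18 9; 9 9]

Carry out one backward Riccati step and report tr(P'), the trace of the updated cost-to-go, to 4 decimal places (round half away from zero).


BᵀP = [-9.0000 -13.5000]
S = R + BᵀPB = [3/2] + [22.5000] = [24.0000]
BᵀPA = [24.7500 -13.5000]
K = S⁻¹·BᵀPA = [1.0313 -0.5625]
A−BK = [-2.5156 3.2813; 1.5625 -2.1250]
AᵀP(A−BK) = [66.7266 -85.0781; -85.0781 109.4063]
P' = Q + AᵀP(A−BK) = [70.9766 -87.0781; -87.0781 110.4063]
tr(P') = 181.3828

181.3828


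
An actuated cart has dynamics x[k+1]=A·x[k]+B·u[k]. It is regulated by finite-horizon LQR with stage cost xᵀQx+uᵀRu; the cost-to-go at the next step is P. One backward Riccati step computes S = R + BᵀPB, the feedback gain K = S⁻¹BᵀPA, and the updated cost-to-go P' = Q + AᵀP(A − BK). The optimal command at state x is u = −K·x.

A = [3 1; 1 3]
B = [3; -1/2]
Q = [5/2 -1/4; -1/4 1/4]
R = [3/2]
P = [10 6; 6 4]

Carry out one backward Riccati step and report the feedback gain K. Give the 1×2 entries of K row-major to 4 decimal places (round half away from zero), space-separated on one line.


BᵀP = [27.0000 16.0000]
S = R + BᵀPB = [3/2] + [73.0000] = [74.5000]
BᵀPA = [97.0000 75.0000]
K = S⁻¹·BᵀPA = [1.3020 1.0067]
A−BK = [-0.9060 -2.0201; 1.6510 3.5034]
AᵀP(A−BK) = [3.7047 4.3490; 4.3490 6.4966]
P' = Q + AᵀP(A−BK) = [6.2047 4.0990; 4.0990 6.7466]
tr(P') = 12.9513

1.3020 1.0067


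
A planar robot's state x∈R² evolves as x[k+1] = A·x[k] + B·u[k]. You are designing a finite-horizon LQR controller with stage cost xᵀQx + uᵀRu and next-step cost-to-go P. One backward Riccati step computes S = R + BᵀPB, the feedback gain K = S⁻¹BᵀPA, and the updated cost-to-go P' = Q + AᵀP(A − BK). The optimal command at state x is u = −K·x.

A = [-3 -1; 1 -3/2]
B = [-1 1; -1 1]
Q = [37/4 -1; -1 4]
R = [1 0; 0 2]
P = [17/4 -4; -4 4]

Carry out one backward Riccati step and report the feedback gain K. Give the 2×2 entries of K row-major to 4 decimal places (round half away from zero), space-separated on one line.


BᵀP = [-0.2500 0.0000; 0.2500 0.0000]
S = R + BᵀPB = [1 0; 0 2] + [0.2500 -0.2500; -0.2500 0.2500] = [1.2500 -0.2500; -0.2500 2.2500]
BᵀPA = [0.7500 0.2500; -0.7500 -0.2500]
K = S⁻¹·BᵀPA = [0.5455 0.1818; -0.2727 -0.0909]
A−BK = [-2.1818 -0.7273; 1.8182 -1.2273]
AᵀP(A−BK) = [65.6364 -7.4545; -7.4545 1.1818]
P' = Q + AᵀP(A−BK) = [74.8864 -8.4545; -8.4545 5.1818]
tr(P') = 80.0682

0.5455 0.1818 -0.2727 -0.0909


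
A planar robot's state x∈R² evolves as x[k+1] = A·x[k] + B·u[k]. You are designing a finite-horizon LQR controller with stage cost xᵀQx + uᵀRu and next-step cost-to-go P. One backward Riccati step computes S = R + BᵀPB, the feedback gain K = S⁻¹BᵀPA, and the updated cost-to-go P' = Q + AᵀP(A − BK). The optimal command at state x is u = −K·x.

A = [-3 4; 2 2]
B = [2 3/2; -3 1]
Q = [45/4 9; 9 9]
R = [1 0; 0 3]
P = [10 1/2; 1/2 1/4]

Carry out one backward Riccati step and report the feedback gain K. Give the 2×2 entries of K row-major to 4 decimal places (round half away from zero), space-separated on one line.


BᵀP = [18.5000 0.2500; 15.5000 1.0000]
S = R + BᵀPB = [1 0; 0 3] + [36.2500 28.0000; 28.0000 24.2500] = [37.2500 28.0000; 28.0000 27.2500]
BᵀPA = [-55.0000 74.5000; -44.5000 64.0000]
K = S⁻¹·BᵀPA = [-1.0939 1.0306; -0.5091 1.2897]
A−BK = [-0.0487 0.0043; -0.7725 3.8020]
AᵀP(A−BK) = [2.1845 -3.9275; -3.9275 9.6824]
P' = Q + AᵀP(A−BK) = [13.4345 5.0725; 5.0725 18.6824]
tr(P') = 32.1169

-1.0939 1.0306 -0.5091 1.2897


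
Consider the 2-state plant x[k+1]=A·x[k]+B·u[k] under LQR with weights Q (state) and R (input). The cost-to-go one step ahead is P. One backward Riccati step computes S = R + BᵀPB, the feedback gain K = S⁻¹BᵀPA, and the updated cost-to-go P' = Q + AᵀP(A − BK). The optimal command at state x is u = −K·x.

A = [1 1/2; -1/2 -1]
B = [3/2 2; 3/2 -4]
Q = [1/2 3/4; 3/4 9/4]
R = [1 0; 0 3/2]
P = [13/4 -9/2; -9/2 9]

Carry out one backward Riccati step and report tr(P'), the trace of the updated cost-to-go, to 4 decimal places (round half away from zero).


BᵀP = [-1.8750 6.7500; 24.5000 -45.0000]
S = R + BᵀPB = [1 0; 0 3/2] + [7.3125 -30.7500; -30.7500 229.0000] = [8.3125 -30.7500; -30.7500 230.5000]
BᵀPA = [-5.2500 -7.6875; 47.0000 57.2500]
K = S⁻¹·BᵀPA = [0.2423 -0.0119; 0.2362 0.2468]
A−BK = [0.1641 0.0242; 0.0815 0.0050]
AᵀP(A−BK) = [0.1693 0.0886; 0.0886 0.0925]
P' = Q + AᵀP(A−BK) = [0.6693 0.8386; 0.8386 2.3425]
tr(P') = 3.0119

3.0119


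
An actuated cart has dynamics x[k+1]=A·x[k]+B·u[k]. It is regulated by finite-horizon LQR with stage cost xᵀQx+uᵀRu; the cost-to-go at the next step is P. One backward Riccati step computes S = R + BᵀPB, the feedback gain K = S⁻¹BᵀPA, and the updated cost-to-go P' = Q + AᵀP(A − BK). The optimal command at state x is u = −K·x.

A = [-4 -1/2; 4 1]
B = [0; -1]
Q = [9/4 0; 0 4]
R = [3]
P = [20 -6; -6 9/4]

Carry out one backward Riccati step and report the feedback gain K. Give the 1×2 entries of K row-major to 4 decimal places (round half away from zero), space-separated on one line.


-6.2857 -1.0000

BᵀP = [6.0000 -2.2500]
S = R + BᵀPB = [3] + [2.2500] = [5.2500]
BᵀPA = [-33.0000 -5.2500]
K = S⁻¹·BᵀPA = [-6.2857 -1.0000]
A−BK = [-4.0000 -0.5000; -2.2857 0.0000]
AᵀP(A−BK) = [340.5714 52.0000; 52.0000 8.0000]
P' = Q + AᵀP(A−BK) = [342.8214 52.0000; 52.0000 12.0000]
tr(P') = 354.8214


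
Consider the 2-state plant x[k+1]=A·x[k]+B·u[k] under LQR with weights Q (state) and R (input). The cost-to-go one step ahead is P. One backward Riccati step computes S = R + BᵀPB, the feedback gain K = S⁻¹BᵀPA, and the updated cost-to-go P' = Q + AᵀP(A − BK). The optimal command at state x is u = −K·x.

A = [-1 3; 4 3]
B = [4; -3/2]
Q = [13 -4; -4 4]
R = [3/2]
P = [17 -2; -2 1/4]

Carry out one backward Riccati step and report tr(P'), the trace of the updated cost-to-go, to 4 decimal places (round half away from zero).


BᵀP = [71.0000 -8.3750]
S = R + BᵀPB = [3/2] + [296.5625] = [298.0625]
BᵀPA = [-104.5000 187.8750]
K = S⁻¹·BᵀPA = [-0.3506 0.6303]
A−BK = [0.4024 0.4787; 3.4741 3.9455]
AᵀP(A−BK) = [0.3625 -0.1315; -0.1315 0.8285]
P' = Q + AᵀP(A−BK) = [13.3625 -4.1315; -4.1315 4.8285]
tr(P') = 18.1910

18.1910


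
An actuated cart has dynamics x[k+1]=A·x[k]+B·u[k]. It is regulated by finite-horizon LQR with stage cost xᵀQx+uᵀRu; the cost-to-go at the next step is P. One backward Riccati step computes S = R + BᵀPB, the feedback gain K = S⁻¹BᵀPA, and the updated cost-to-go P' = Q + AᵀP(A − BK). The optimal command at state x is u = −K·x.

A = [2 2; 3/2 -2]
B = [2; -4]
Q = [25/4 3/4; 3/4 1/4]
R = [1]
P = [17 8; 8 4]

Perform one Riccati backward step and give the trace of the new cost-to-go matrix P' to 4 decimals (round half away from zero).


145.1000

BᵀP = [2.0000 0.0000]
S = R + BᵀPB = [1] + [4.0000] = [5.0000]
BᵀPA = [4.0000 4.0000]
K = S⁻¹·BᵀPA = [0.8000 0.8000]
A−BK = [0.4000 0.4000; 4.7000 1.2000]
AᵀP(A−BK) = [121.8000 44.8000; 44.8000 16.8000]
P' = Q + AᵀP(A−BK) = [128.0500 45.5500; 45.5500 17.0500]
tr(P') = 145.1000


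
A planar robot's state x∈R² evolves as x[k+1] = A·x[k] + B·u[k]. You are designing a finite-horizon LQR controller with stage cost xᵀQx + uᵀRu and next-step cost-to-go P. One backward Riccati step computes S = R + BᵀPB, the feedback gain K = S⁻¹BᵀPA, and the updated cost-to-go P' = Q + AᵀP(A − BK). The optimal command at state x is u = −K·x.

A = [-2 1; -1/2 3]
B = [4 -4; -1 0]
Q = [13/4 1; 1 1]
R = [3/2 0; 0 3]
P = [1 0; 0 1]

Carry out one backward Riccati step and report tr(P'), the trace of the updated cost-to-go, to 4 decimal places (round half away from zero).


BᵀP = [4.0000 -1.0000; -4.0000 0.0000]
S = R + BᵀPB = [3/2 0; 0 3] + [17.0000 -16.0000; -16.0000 16.0000] = [18.5000 -16.0000; -16.0000 19.0000]
BᵀPA = [-7.5000 1.0000; 8.0000 -4.0000]
K = S⁻¹·BᵀPA = [-0.1518 -0.4712; 0.2932 -0.6073]
A−BK = [-0.2199 0.4555; -0.6518 2.5288]
AᵀP(A−BK) = [0.7657 -2.1754; -2.1754 8.0419]
P' = Q + AᵀP(A−BK) = [4.0157 -1.1754; -1.1754 9.0419]
tr(P') = 13.0576

13.0576


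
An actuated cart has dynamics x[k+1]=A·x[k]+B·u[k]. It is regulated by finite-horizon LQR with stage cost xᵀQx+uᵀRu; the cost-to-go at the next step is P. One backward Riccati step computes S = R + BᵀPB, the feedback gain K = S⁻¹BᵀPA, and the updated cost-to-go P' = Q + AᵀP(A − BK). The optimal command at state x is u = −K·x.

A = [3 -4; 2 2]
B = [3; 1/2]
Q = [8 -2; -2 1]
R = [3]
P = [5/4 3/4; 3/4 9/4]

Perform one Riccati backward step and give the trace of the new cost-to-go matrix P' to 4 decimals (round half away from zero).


28.2418

BᵀP = [4.1250 3.3750]
S = R + BᵀPB = [3] + [14.0625] = [17.0625]
BᵀPA = [19.1250 -9.7500]
K = S⁻¹·BᵀPA = [1.1209 -0.5714]
A−BK = [-0.3626 -2.2857; 1.4396 2.2857]
AᵀP(A−BK) = [7.8132 3.4286; 3.4286 11.4286]
P' = Q + AᵀP(A−BK) = [15.8132 1.4286; 1.4286 12.4286]
tr(P') = 28.2418


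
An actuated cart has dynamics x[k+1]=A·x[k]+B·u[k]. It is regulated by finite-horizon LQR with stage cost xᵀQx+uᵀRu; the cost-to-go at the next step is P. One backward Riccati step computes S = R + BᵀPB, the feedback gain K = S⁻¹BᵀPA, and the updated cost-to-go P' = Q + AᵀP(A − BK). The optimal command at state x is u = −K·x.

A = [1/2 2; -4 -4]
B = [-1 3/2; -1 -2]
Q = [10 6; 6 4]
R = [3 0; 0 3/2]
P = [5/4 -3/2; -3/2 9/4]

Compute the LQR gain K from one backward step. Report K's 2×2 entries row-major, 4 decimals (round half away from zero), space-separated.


0.1948 0.1232 1.3030 1.6367

BᵀP = [0.2500 -0.7500; 4.8750 -6.7500]
S = R + BᵀPB = [3 0; 0 3/2] + [0.5000 1.8750; 1.8750 20.8125] = [3.5000 1.8750; 1.8750 22.3125]
BᵀPA = [3.1250 3.5000; 29.4375 36.7500]
K = S⁻¹·BᵀPA = [0.1948 0.1232; 1.3030 1.6367]
A−BK = [-1.2596 -0.3319; -1.1992 -0.6034]
AᵀP(A−BK) = [3.3479 3.6845; 3.6845 4.4199]
P' = Q + AᵀP(A−BK) = [13.3479 9.6845; 9.6845 8.4199]
tr(P') = 21.7678


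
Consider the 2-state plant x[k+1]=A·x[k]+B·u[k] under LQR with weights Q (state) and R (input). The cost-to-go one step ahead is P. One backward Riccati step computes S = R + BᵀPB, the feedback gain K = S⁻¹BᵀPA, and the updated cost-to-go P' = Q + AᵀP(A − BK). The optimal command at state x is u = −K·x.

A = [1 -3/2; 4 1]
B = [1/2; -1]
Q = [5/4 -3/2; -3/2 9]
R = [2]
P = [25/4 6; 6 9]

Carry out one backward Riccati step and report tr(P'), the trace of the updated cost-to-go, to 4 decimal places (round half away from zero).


BᵀP = [-2.8750 -6.0000]
S = R + BᵀPB = [2] + [4.5625] = [6.5625]
BᵀPA = [-26.8750 -1.6875]
K = S⁻¹·BᵀPA = [-4.0952 -0.2571]
A−BK = [3.0476 -1.3714; -0.0952 0.7429]
AᵀP(A−BK) = [88.1905 -10.2857; -10.2857 4.6286]
P' = Q + AᵀP(A−BK) = [89.4405 -11.7857; -11.7857 13.6286]
tr(P') = 103.0690

103.0690


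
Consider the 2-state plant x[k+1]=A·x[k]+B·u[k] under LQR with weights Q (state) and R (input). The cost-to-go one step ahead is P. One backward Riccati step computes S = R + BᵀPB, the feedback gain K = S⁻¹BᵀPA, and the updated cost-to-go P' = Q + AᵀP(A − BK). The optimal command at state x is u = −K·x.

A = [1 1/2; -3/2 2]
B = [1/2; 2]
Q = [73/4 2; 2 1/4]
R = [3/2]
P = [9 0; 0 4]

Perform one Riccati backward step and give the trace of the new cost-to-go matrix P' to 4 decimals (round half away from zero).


35.0380

BᵀP = [4.5000 8.0000]
S = R + BᵀPB = [3/2] + [18.2500] = [19.7500]
BᵀPA = [-7.5000 18.2500]
K = S⁻¹·BᵀPA = [-0.3797 0.9241]
A−BK = [1.1899 0.0380; -0.7405 0.1519]
AᵀP(A−BK) = [15.1519 -0.5696; -0.5696 1.3861]
P' = Q + AᵀP(A−BK) = [33.4019 1.4304; 1.4304 1.6361]
tr(P') = 35.0380


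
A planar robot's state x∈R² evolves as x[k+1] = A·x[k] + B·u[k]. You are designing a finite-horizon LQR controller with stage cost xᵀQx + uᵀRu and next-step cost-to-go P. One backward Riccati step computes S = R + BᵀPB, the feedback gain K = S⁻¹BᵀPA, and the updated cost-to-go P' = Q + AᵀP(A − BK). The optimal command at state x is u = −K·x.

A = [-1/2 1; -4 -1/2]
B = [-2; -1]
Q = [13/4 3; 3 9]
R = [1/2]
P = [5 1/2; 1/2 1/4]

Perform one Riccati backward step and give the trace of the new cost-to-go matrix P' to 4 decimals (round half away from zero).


BᵀP = [-10.5000 -1.2500]
S = R + BᵀPB = [1/2] + [22.2500] = [22.7500]
BᵀPA = [10.2500 -9.8750]
K = S⁻¹·BᵀPA = [0.4505 -0.4341]
A−BK = [0.4011 0.1319; -3.5495 -0.9341]
AᵀP(A−BK) = [2.6319 0.5742; 0.5742 0.2761]
P' = Q + AᵀP(A−BK) = [5.8819 3.5742; 3.5742 9.2761]
tr(P') = 15.1580

15.1580


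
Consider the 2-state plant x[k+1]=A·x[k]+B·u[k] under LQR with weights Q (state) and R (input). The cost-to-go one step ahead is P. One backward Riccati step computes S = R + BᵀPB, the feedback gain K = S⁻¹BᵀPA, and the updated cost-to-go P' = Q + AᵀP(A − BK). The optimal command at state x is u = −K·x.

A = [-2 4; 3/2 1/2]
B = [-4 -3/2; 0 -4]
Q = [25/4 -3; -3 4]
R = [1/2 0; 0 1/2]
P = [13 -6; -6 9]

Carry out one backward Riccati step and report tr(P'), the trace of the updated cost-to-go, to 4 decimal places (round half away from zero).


BᵀP = [-52.0000 24.0000; 4.5000 -27.0000]
S = R + BᵀPB = [1/2 0; 0 1/2] + [208.0000 -18.0000; -18.0000 101.2500] = [208.5000 -18.0000; -18.0000 101.7500]
BᵀPA = [140.0000 -196.0000; -49.5000 4.5000]
K = S⁻¹·BᵀPA = [0.6392 -0.9508; -0.3734 -0.1240]
A−BK = [-0.0032 0.0111; 0.0064 0.0041]
AᵀP(A−BK) = [0.2748 -0.2813; -0.2813 0.4608]
P' = Q + AᵀP(A−BK) = [6.5248 -3.2813; -3.2813 4.4608]
tr(P') = 10.9856

10.9856


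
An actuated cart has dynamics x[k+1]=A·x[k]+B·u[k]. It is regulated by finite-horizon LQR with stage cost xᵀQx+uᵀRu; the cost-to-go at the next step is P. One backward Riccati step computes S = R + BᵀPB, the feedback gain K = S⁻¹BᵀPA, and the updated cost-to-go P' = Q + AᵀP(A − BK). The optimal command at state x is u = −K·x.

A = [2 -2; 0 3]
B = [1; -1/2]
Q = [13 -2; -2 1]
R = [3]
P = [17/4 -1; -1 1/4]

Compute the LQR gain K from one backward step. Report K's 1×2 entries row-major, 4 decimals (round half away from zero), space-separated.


BᵀP = [4.7500 -1.1250]
S = R + BᵀPB = [3] + [5.3125] = [8.3125]
BᵀPA = [9.5000 -12.8750]
K = S⁻¹·BᵀPA = [1.1429 -1.5489]
A−BK = [0.8571 -0.4511; 0.5714 2.2256]
AᵀP(A−BK) = [6.1429 -8.2857; -8.2857 11.3083]
P' = Q + AᵀP(A−BK) = [19.1429 -10.2857; -10.2857 12.3083]
tr(P') = 31.4511

1.1429 -1.5489


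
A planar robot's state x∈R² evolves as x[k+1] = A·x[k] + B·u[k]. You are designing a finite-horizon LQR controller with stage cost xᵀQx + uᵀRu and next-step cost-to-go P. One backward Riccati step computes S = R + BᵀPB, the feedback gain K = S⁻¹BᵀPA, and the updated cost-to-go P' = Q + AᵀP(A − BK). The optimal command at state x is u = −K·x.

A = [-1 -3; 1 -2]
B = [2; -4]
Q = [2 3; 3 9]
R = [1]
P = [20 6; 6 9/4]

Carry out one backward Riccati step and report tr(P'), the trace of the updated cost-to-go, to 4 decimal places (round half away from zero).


135.3452

BᵀP = [16.0000 3.0000]
S = R + BᵀPB = [1] + [20.0000] = [21.0000]
BᵀPA = [-13.0000 -54.0000]
K = S⁻¹·BᵀPA = [-0.6190 -2.5714]
A−BK = [0.2381 2.1429; -1.4762 -12.2857]
AᵀP(A−BK) = [2.2024 16.0714; 16.0714 122.1429]
P' = Q + AᵀP(A−BK) = [4.2024 19.0714; 19.0714 131.1429]
tr(P') = 135.3452


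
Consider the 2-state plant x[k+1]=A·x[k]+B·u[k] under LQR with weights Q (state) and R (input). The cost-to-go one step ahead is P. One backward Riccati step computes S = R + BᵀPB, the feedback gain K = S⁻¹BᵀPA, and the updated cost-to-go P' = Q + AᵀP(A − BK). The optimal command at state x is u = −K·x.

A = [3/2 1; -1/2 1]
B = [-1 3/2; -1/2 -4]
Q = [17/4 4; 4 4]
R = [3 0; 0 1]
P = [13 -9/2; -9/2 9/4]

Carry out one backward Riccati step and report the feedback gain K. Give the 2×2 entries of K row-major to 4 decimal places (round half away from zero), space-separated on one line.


BᵀP = [-10.7500 3.3750; 37.5000 -15.7500]
S = R + BᵀPB = [3 0; 0 1] + [9.0625 -29.6250; -29.6250 119.2500] = [12.0625 -29.6250; -29.6250 120.2500]
BᵀPA = [-17.8125 -7.3750; 64.1250 21.7500]
K = S⁻¹·BᵀPA = [-0.4229 -0.4233; 0.4291 0.0766]
A−BK = [0.4335 0.4618; 1.0049 1.0947]
AᵀP(A−BK) = [1.5151 1.4237; 1.4237 1.4624]
P' = Q + AᵀP(A−BK) = [5.7651 5.4237; 5.4237 5.4624]
tr(P') = 11.2274

-0.4229 -0.4233 0.4291 0.0766


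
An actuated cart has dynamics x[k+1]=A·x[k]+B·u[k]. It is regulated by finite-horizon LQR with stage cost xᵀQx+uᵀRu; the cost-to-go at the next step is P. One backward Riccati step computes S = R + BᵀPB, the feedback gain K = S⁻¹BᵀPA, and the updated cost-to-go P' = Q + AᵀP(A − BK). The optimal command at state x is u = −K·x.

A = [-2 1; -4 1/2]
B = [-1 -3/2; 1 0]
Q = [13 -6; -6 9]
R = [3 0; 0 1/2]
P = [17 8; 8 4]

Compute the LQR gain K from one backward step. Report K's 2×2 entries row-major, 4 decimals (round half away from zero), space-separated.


-0.1487 -0.0078 2.6067 -0.8102

BᵀP = [-9.0000 -4.0000; -25.5000 -12.0000]
S = R + BᵀPB = [3 0; 0 1/2] + [5.0000 13.5000; 13.5000 38.2500] = [8.0000 13.5000; 13.5000 38.7500]
BᵀPA = [34.0000 -11.0000; 99.0000 -31.5000]
K = S⁻¹·BᵀPA = [-0.1487 -0.0078; 2.6067 -0.8102]
A−BK = [1.7613 -0.2231; -3.8513 0.5078]
AᵀP(A−BK) = [6.9980 -1.5264; -1.5264 0.3933]
P' = Q + AᵀP(A−BK) = [19.9980 -7.5264; -7.5264 9.3933]
tr(P') = 29.3914


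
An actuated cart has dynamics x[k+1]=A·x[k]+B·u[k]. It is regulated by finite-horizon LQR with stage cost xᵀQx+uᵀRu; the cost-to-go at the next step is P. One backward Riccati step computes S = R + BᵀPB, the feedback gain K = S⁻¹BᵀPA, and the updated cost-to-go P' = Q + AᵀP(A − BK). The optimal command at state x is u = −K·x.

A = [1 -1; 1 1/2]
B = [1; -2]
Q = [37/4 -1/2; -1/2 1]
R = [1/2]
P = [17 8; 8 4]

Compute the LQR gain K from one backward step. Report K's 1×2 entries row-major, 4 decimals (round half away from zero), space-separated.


0.6667 -0.6667

BᵀP = [1.0000 0.0000]
S = R + BᵀPB = [1/2] + [1.0000] = [1.5000]
BᵀPA = [1.0000 -1.0000]
K = S⁻¹·BᵀPA = [0.6667 -0.6667]
A−BK = [0.3333 -0.3333; 2.3333 -0.8333]
AᵀP(A−BK) = [36.3333 -18.3333; -18.3333 9.3333]
P' = Q + AᵀP(A−BK) = [45.5833 -18.8333; -18.8333 10.3333]
tr(P') = 55.9167


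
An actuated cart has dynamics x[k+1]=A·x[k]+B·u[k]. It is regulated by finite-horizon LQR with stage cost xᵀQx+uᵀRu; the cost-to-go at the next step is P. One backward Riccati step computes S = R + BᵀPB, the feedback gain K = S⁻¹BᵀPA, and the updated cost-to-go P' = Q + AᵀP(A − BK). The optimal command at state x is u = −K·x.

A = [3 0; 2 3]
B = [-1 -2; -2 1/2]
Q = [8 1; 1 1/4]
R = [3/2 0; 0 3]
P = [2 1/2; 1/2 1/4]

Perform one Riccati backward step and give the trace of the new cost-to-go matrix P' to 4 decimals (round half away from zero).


12.9780

BᵀP = [-3.0000 -1.0000; -3.7500 -0.8750]
S = R + BᵀPB = [3/2 0; 0 3] + [5.0000 5.5000; 5.5000 7.0625] = [6.5000 5.5000; 5.5000 10.0625]
BᵀPA = [-11.0000 -3.0000; -13.0000 -2.6250]
K = S⁻¹·BᵀPA = [-1.1147 -0.4480; -0.6827 -0.0160]
A−BK = [0.5200 -0.4800; 0.1120 2.1120]
AᵀP(A−BK) = [3.8640 0.8640; 0.8640 0.8640]
P' = Q + AᵀP(A−BK) = [11.8640 1.8640; 1.8640 1.1140]
tr(P') = 12.9780


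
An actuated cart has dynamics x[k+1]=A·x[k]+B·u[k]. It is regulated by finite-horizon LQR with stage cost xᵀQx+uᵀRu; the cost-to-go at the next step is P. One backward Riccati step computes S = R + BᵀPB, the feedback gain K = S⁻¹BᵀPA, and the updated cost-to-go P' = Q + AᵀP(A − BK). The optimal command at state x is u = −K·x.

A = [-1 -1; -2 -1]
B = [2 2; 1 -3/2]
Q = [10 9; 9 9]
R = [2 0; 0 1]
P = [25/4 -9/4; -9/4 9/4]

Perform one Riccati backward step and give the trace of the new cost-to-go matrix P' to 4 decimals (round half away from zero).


BᵀP = [10.2500 -2.2500; 15.8750 -7.8750]
S = R + BᵀPB = [2 0; 0 1] + [18.2500 23.8750; 23.8750 43.5625] = [20.2500 23.8750; 23.8750 44.5625]
BᵀPA = [-5.7500 -8.0000; -0.1250 -8.0000]
K = S⁻¹·BᵀPA = [-0.7619 -0.4979; 0.4054 0.0873]
A−BK = [-0.2869 -0.1786; -0.6299 -0.3712]
AᵀP(A−BK) = [1.9195 1.1478; 1.1478 0.7146]
P' = Q + AᵀP(A−BK) = [11.9195 10.1478; 10.1478 9.7146]
tr(P') = 21.6341

21.6341


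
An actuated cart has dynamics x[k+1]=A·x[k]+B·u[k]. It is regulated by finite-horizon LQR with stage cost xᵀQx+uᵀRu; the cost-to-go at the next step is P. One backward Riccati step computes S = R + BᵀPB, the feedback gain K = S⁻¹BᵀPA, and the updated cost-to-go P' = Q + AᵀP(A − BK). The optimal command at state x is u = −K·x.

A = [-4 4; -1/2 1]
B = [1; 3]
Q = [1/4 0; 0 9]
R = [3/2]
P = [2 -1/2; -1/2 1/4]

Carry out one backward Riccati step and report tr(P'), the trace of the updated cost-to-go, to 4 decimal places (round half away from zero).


64.0795

BᵀP = [0.5000 0.2500]
S = R + BᵀPB = [3/2] + [1.2500] = [2.7500]
BᵀPA = [-2.1250 2.2500]
K = S⁻¹·BᵀPA = [-0.7727 0.8182]
A−BK = [-3.2273 3.1818; 1.8182 -1.4545]
AᵀP(A−BK) = [28.4205 -27.3864; -27.3864 26.4091]
P' = Q + AᵀP(A−BK) = [28.6705 -27.3864; -27.3864 35.4091]
tr(P') = 64.0795


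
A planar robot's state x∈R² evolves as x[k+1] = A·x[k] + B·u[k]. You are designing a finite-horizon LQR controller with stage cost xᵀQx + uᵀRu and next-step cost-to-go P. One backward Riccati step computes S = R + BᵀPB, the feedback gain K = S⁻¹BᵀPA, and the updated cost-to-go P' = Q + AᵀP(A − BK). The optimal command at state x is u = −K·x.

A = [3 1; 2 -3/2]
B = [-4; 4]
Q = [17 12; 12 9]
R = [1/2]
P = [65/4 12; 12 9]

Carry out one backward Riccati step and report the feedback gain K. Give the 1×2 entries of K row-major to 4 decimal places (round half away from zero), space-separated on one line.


-3.6585 0.0488

BᵀP = [-17.0000 -12.0000]
S = R + BᵀPB = [1/2] + [20.0000] = [20.5000]
BᵀPA = [-75.0000 1.0000]
K = S⁻¹·BᵀPA = [-3.6585 0.0488]
A−BK = [-11.6341 1.1951; 16.6341 -1.6951]
AᵀP(A−BK) = [51.8598 -4.5915; -4.5915 0.4512]
P' = Q + AᵀP(A−BK) = [68.8598 7.4085; 7.4085 9.4512]
tr(P') = 78.3110


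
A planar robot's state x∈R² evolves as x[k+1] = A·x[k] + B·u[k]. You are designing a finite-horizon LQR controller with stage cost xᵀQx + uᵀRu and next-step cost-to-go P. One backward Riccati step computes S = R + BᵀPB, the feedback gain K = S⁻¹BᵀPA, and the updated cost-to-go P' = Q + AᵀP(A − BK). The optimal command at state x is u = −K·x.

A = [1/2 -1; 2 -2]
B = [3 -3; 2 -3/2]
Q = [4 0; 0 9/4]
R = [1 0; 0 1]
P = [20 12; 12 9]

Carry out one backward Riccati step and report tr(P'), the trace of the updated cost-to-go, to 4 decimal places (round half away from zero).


10.7368

BᵀP = [84.0000 54.0000; -78.0000 -49.5000]
S = R + BᵀPB = [1 0; 0 1] + [360.0000 -333.0000; -333.0000 308.2500] = [361.0000 -333.0000; -333.0000 309.2500]
BᵀPA = [150.0000 -192.0000; -138.0000 177.0000]
K = S⁻¹·BᵀPA = [0.5778 -0.5798; 0.1759 -0.0520]
A−BK = [-0.7056 0.5835; 1.1083 -0.9184]
AᵀP(A−BK) = [2.6088 -2.2026; -2.2026 1.8780]
P' = Q + AᵀP(A−BK) = [6.6088 -2.2026; -2.2026 4.1280]
tr(P') = 10.7368


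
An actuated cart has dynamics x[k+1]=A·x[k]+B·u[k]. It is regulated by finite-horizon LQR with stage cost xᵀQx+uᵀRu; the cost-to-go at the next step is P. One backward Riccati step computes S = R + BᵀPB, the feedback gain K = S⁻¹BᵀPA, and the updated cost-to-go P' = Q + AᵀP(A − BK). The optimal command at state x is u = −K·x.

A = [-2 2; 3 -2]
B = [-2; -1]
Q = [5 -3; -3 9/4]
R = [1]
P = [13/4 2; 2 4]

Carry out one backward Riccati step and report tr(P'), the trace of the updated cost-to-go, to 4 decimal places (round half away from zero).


43.3269

BᵀP = [-8.5000 -8.0000]
S = R + BᵀPB = [1] + [25.0000] = [26.0000]
BᵀPA = [-7.0000 -1.0000]
K = S⁻¹·BᵀPA = [-0.2692 -0.0385]
A−BK = [-2.5385 1.9231; 2.7308 -2.0385]
AᵀP(A−BK) = [23.1154 -17.2692; -17.2692 12.9615]
P' = Q + AᵀP(A−BK) = [28.1154 -20.2692; -20.2692 15.2115]
tr(P') = 43.3269


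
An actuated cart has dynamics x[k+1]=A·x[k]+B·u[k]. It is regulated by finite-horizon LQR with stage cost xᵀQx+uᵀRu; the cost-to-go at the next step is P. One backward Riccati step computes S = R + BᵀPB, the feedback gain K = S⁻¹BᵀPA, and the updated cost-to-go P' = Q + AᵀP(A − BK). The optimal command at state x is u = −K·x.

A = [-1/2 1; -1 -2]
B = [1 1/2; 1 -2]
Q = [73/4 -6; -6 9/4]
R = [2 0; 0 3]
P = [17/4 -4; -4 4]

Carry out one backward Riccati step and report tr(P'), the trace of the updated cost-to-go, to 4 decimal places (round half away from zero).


24.5891

BᵀP = [0.2500 0.0000; 10.1250 -10.0000]
S = R + BᵀPB = [2 0; 0 3] + [0.2500 0.1250; 0.1250 25.0625] = [2.2500 0.1250; 0.1250 28.0625]
BᵀPA = [-0.1250 0.2500; 4.9375 30.1250]
K = S⁻¹·BᵀPA = [-0.0653 0.0515; 0.1762 1.0733]
A−BK = [-0.5228 0.4119; -0.5822 0.0950]
AᵀP(A−BK) = [0.1842 0.5822; 0.5822 3.9050]
P' = Q + AᵀP(A−BK) = [18.4342 -5.4178; -5.4178 6.1550]
tr(P') = 24.5891


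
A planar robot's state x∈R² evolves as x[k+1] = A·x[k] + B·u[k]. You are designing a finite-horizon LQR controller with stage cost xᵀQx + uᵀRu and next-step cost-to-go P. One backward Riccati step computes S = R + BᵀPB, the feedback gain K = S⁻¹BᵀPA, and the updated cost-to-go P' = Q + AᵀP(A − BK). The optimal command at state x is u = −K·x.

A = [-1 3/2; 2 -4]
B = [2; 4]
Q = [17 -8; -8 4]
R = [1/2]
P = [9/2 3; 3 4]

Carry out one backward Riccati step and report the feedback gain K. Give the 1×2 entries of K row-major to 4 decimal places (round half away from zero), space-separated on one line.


BᵀP = [21.0000 22.0000]
S = R + BᵀPB = [1/2] + [130.0000] = [130.5000]
BᵀPA = [23.0000 -56.5000]
K = S⁻¹·BᵀPA = [0.1762 -0.4330]
A−BK = [-1.3525 2.3659; 1.2950 -2.2682]
AᵀP(A−BK) = [4.4464 -7.7921; -7.7921 13.6633]
P' = Q + AᵀP(A−BK) = [21.4464 -15.7921; -15.7921 17.6633]
tr(P') = 39.1097

0.1762 -0.4330


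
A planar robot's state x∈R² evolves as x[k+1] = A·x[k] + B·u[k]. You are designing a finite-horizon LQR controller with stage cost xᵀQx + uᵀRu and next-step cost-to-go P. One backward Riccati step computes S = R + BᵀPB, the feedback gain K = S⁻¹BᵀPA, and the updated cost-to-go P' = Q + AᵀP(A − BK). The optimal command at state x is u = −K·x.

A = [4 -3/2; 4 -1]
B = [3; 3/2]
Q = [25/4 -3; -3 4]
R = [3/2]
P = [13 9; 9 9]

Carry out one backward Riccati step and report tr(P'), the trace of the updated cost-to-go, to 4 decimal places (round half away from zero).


BᵀP = [52.5000 40.5000]
S = R + BᵀPB = [3/2] + [218.2500] = [219.7500]
BᵀPA = [372.0000 -119.2500]
K = S⁻¹·BᵀPA = [1.6928 -0.5427]
A−BK = [-1.0785 0.1280; 1.4608 -0.1860]
AᵀP(A−BK) = [10.2662 -2.1297; -2.1297 0.5375]
P' = Q + AᵀP(A−BK) = [16.5162 -5.1297; -5.1297 4.5375]
tr(P') = 21.0538

21.0538


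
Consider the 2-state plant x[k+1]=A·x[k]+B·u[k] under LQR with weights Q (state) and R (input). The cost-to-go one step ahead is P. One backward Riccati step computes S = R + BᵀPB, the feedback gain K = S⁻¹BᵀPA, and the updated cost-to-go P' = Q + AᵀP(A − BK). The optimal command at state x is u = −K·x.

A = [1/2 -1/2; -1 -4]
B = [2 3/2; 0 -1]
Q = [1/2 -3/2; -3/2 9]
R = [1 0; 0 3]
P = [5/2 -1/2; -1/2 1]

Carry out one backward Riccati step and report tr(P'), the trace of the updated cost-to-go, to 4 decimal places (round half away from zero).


21.6010

BᵀP = [5.0000 -1.0000; 4.2500 -1.7500]
S = R + BᵀPB = [1 0; 0 3] + [10.0000 8.5000; 8.5000 8.1250] = [11.0000 8.5000; 8.5000 11.1250]
BᵀPA = [3.5000 1.5000; 3.8750 4.8750]
K = S⁻¹·BᵀPA = [0.1197 -0.4938; 0.2569 0.8155]
A−BK = [-0.1247 -0.7357; -0.7431 -3.1845]
AᵀP(A−BK) = [0.7107 2.6933; 2.6933 11.3903]
P' = Q + AᵀP(A−BK) = [1.2107 1.1933; 1.1933 20.3903]
tr(P') = 21.6010


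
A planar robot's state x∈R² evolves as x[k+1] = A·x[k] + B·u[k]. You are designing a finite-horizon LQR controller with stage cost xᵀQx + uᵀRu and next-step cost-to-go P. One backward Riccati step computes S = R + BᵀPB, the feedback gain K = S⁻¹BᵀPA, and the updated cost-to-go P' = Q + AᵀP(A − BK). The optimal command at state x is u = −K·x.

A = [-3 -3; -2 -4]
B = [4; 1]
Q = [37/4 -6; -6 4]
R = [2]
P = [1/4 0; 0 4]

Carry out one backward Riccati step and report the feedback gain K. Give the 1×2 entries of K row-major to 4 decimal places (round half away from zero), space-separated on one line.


-1.1000 -1.9000

BᵀP = [1.0000 4.0000]
S = R + BᵀPB = [2] + [8.0000] = [10.0000]
BᵀPA = [-11.0000 -19.0000]
K = S⁻¹·BᵀPA = [-1.1000 -1.9000]
A−BK = [1.4000 4.6000; -0.9000 -2.1000]
AᵀP(A−BK) = [6.1500 13.3500; 13.3500 30.1500]
P' = Q + AᵀP(A−BK) = [15.4000 7.3500; 7.3500 34.1500]
tr(P') = 49.5500


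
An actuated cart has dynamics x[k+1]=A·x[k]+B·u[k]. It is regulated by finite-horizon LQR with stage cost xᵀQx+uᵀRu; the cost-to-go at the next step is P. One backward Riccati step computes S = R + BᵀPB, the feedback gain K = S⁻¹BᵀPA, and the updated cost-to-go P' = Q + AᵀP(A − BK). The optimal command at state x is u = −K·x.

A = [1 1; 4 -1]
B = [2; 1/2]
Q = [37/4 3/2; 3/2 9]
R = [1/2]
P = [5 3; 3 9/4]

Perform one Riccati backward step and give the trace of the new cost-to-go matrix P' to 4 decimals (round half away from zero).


24.6703

BᵀP = [11.5000 7.1250]
S = R + BᵀPB = [1/2] + [26.5625] = [27.0625]
BᵀPA = [40.0000 4.3750]
K = S⁻¹·BᵀPA = [1.4781 0.1617]
A−BK = [-1.9561 0.6767; 3.2610 -1.0808]
AᵀP(A−BK) = [5.8776 -1.4665; -1.4665 0.5427]
P' = Q + AᵀP(A−BK) = [15.1276 0.0335; 0.0335 9.5427]
tr(P') = 24.6703


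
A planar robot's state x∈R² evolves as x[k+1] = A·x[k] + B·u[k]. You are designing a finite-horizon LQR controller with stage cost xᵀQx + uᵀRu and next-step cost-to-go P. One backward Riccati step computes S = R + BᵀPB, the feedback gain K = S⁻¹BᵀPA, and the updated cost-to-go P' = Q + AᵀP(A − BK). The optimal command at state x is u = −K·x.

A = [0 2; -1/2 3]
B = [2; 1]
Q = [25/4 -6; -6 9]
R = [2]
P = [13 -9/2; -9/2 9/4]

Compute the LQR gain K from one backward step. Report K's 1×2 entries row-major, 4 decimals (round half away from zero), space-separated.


BᵀP = [21.5000 -6.7500]
S = R + BᵀPB = [2] + [36.2500] = [38.2500]
BᵀPA = [3.3750 22.7500]
K = S⁻¹·BᵀPA = [0.0882 0.5948]
A−BK = [-0.1765 0.8105; -0.5882 2.4052]
AᵀP(A−BK) = [0.2647 -0.8824; -0.8824 4.7190]
P' = Q + AᵀP(A−BK) = [6.5147 -6.8824; -6.8824 13.7190]
tr(P') = 20.2337

0.0882 0.5948


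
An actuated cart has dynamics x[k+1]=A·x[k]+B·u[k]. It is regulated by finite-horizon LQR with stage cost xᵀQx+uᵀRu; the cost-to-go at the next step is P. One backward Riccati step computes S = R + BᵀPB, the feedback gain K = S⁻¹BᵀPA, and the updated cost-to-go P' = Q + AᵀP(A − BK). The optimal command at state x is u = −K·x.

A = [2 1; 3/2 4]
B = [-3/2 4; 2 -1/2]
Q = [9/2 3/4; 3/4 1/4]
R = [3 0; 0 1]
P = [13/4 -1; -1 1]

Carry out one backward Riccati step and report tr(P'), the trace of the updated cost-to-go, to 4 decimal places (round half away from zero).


12.7604

BᵀP = [-6.8750 3.5000; 13.5000 -4.5000]
S = R + BᵀPB = [3 0; 0 1] + [17.3125 -29.2500; -29.2500 56.2500] = [20.3125 -29.2500; -29.2500 57.2500]
BᵀPA = [-8.5000 7.1250; 20.2500 -4.5000]
K = S⁻¹·BᵀPA = [0.3439 0.8990; 0.5294 0.3807]
A−BK = [0.3982 0.8257; 1.0769 2.3924]
AᵀP(A−BK) = [1.4525 2.9321; 2.9321 6.5579]
P' = Q + AᵀP(A−BK) = [5.9525 3.6821; 3.6821 6.8079]
tr(P') = 12.7604


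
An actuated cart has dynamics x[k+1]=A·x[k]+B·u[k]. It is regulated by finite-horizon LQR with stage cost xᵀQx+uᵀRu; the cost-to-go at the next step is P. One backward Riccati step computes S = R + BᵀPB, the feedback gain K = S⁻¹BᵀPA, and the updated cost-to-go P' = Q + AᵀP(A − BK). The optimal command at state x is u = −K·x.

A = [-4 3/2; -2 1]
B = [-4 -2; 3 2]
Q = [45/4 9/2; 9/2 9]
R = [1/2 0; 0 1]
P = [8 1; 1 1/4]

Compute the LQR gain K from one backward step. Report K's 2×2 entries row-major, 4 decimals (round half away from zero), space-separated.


BᵀP = [-29.0000 -3.2500; -14.0000 -1.5000]
S = R + BᵀPB = [1/2 0; 0 1] + [106.2500 51.5000; 51.5000 25.0000] = [106.7500 51.5000; 51.5000 26.0000]
BᵀPA = [122.5000 -46.7500; 59.0000 -22.5000]
K = S⁻¹·BᵀPA = [1.1886 -0.4604; -0.0852 0.0467]
A−BK = [0.5842 -0.2485; -5.3955 2.2880]
AᵀP(A−BK) = [4.4178 -1.8479; -1.8479 0.7738]
P' = Q + AᵀP(A−BK) = [15.6678 2.6521; 2.6521 9.7738]
tr(P') = 25.4417

1.1886 -0.4604 -0.0852 0.0467


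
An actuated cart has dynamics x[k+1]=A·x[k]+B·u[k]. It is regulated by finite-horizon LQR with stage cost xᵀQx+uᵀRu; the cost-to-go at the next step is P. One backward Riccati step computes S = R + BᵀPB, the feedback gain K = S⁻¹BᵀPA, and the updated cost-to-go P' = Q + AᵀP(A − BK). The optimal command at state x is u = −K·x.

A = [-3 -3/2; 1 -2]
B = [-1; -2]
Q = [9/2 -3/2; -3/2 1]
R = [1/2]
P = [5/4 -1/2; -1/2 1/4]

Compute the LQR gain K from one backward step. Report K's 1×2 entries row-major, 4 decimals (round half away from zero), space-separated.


1.0000 0.5000

BᵀP = [-0.2500 0.0000]
S = R + BᵀPB = [1/2] + [0.2500] = [0.7500]
BᵀPA = [0.7500 0.3750]
K = S⁻¹·BᵀPA = [1.0000 0.5000]
A−BK = [-2.0000 -1.0000; 3.0000 -1.0000]
AᵀP(A−BK) = [13.7500 2.5000; 2.5000 0.6250]
P' = Q + AᵀP(A−BK) = [18.2500 1.0000; 1.0000 1.6250]
tr(P') = 19.8750


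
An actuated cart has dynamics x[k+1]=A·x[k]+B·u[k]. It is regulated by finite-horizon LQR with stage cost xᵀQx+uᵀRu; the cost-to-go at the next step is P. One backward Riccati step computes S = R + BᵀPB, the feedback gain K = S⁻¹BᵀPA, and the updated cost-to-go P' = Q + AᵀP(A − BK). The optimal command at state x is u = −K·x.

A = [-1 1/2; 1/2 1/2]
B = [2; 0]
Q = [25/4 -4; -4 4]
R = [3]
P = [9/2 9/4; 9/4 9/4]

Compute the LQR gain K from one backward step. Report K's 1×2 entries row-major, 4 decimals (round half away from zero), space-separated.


-0.3214 0.3214

BᵀP = [9.0000 4.5000]
S = R + BᵀPB = [3] + [18.0000] = [21.0000]
BᵀPA = [-6.7500 6.7500]
K = S⁻¹·BᵀPA = [-0.3214 0.3214]
A−BK = [-0.3571 -0.1429; 0.5000 0.5000]
AᵀP(A−BK) = [0.6429 -0.0804; -0.0804 0.6429]
P' = Q + AᵀP(A−BK) = [6.8929 -4.0804; -4.0804 4.6429]
tr(P') = 11.5357
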